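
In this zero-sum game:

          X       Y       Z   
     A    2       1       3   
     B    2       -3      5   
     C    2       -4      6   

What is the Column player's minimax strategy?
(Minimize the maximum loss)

Column should play Y, value = 1

Work:
Column player minimizes Row's maximum payoff:
Column X: max payoff to Row = 2
Column Y: max payoff to Row = 1
Column Z: max payoff to Row = 6
Minimum is 1, achieved by column Y.
Minimax strategy: Y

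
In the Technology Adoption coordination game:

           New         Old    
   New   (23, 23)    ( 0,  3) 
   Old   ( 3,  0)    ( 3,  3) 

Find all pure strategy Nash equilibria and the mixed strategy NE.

Pure NE: (New, New) and (Old, Old); Mixed NE: p = 0.1304, q = 0.1304

Work:
Check pure NE:
(New, New): (23, 23) - no unilateral deviation beneficial
(Old, Old): (3, 3) - no unilateral deviation beneficial
Mixed NE: P1 plays New with p = 0.1304, P2 plays New with q = 0.1304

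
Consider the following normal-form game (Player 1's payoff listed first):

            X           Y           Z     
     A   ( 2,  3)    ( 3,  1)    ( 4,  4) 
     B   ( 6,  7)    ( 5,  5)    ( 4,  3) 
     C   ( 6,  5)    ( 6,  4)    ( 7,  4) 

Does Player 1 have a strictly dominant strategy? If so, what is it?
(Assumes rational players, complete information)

No strictly dominant strategy exists for Player 1

Work:
A strategy strictly dominates another if it gives a strictly higher payoff against every opponent action. Compare each pair of P1's strategies column-by-column:
  A vs B: [2 vs 6, 3 vs 5, 4 vs 4] → A does not strictly dominate B (column X: 2 ≤ 6)
  A vs C: [2 vs 6, 3 vs 6, 4 vs 7] → A does not strictly dominate C (column X: 2 ≤ 6)
  B vs A: [6 vs 2, 5 vs 3, 4 vs 4] → B does not strictly dominate A (column Z: 4 ≤ 4)
  B vs C: [6 vs 6, 5 vs 6, 4 vs 7] → B does not strictly dominate C (column X: 6 ≤ 6)
  C vs A: [6 vs 2, 6 vs 3, 7 vs 4] → C strictly dominates A
  C vs B: [6 vs 6, 6 vs 5, 7 vs 4] → C does not strictly dominate B (column X: 6 ≤ 6)
No single strategy strictly dominates all others → no strictly dominant strategy.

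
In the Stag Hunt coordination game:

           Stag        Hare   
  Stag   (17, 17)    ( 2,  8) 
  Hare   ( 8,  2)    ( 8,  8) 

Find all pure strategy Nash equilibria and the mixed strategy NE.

Pure NE: (Stag, Stag) and (Hare, Hare); Mixed NE: p = 0.4, q = 0.4

Work:
Check pure NE:
(Stag, Stag): (17, 17) - no unilateral deviation beneficial
(Hare, Hare): (8, 8) - no unilateral deviation beneficial
Mixed NE: P1 plays Stag with p = 0.4, P2 plays Stag with q = 0.4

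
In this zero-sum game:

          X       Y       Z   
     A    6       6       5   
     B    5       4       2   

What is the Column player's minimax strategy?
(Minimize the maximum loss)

Column should play Z, value = 5

Work:
Column player minimizes Row's maximum payoff:
Column X: max payoff to Row = 6
Column Y: max payoff to Row = 6
Column Z: max payoff to Row = 5
Minimum is 5, achieved by column Z.
Minimax strategy: Z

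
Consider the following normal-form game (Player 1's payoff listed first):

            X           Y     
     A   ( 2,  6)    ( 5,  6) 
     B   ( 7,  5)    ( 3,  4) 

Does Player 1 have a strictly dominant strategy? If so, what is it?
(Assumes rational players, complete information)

No strictly dominant strategy exists for Player 1

Work:
A strategy strictly dominates another if it gives a strictly higher payoff against every opponent action. Compare each pair of P1's strategies column-by-column:
  A vs B: [2 vs 7, 5 vs 3] → A does not strictly dominate B (column X: 2 ≤ 7)
  B vs A: [7 vs 2, 3 vs 5] → B does not strictly dominate A (column Y: 3 ≤ 5)
No single strategy strictly dominates all others → no strictly dominant strategy.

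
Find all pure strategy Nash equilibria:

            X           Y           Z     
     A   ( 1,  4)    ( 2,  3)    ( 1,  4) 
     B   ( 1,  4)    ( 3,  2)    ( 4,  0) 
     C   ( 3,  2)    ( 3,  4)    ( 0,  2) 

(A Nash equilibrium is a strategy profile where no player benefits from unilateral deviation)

Nash equilibrium: (C, Y)

Work:
Best responses:
  P1 vs X: payoffs [1, 1, 3] → best response C (payoff 3)
  P1 vs Y: payoffs [2, 3, 3] → best response B/C (payoff 3)
  P1 vs Z: payoffs [1, 4, 0] → best response B (payoff 4)
  P2 vs A: payoffs [4, 3, 4] → best response X/Z (payoff 4)
  P2 vs B: payoffs [4, 2, 0] → best response X (payoff 4)
  P2 vs C: payoffs [2, 4, 2] → best response Y (payoff 4)
Mutual best responses: (C,Y) → Nash equilibria.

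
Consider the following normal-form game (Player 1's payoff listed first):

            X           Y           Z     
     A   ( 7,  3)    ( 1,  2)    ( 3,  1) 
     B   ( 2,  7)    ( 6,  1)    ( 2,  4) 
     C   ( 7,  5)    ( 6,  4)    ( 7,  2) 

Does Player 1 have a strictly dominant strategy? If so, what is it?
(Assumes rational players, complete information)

No strictly dominant strategy exists for Player 1

Work:
A strategy strictly dominates another if it gives a strictly higher payoff against every opponent action. Compare each pair of P1's strategies column-by-column:
  A vs B: [7 vs 2, 1 vs 6, 3 vs 2] → A does not strictly dominate B (column Y: 1 ≤ 6)
  A vs C: [7 vs 7, 1 vs 6, 3 vs 7] → A does not strictly dominate C (column X: 7 ≤ 7)
  B vs A: [2 vs 7, 6 vs 1, 2 vs 3] → B does not strictly dominate A (column X: 2 ≤ 7)
  B vs C: [2 vs 7, 6 vs 6, 2 vs 7] → B does not strictly dominate C (column X: 2 ≤ 7)
  C vs A: [7 vs 7, 6 vs 1, 7 vs 3] → C does not strictly dominate A (column X: 7 ≤ 7)
  C vs B: [7 vs 2, 6 vs 6, 7 vs 2] → C does not strictly dominate B (column Y: 6 ≤ 6)
No single strategy strictly dominates all others → no strictly dominant strategy.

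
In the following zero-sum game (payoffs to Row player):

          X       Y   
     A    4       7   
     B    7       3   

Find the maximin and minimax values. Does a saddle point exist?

Maximin = 4, Minimax = 7, Saddle: False

Work:
Row minimums: [4, 3] → maximin = 4
Column maximums: [7, 7] → minimax = 7
No saddle point (maximin ≠ minimax). Mixed strategy needed.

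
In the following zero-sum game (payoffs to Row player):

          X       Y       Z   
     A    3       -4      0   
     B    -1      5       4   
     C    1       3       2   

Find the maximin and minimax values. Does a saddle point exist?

Maximin = 1, Minimax = 3, Saddle: False

Work:
Row minimums: [-4, -1, 1] → maximin = 1
Column maximums: [3, 5, 4] → minimax = 3
No saddle point (maximin ≠ minimax). Mixed strategy needed.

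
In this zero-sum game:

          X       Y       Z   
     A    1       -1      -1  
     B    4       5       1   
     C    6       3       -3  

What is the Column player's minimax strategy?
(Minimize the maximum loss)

Column should play Z, value = 1

Work:
Column player minimizes Row's maximum payoff:
Column X: max payoff to Row = 6
Column Y: max payoff to Row = 5
Column Z: max payoff to Row = 1
Minimum is 1, achieved by column Z.
Minimax strategy: Z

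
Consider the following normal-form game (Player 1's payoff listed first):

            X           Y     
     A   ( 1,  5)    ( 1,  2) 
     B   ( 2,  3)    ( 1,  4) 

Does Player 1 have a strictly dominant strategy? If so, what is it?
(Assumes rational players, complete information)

No strictly dominant strategy exists for Player 1

Work:
A strategy strictly dominates another if it gives a strictly higher payoff against every opponent action. Compare each pair of P1's strategies column-by-column:
  A vs B: [1 vs 2, 1 vs 1] → A does not strictly dominate B (column X: 1 ≤ 2)
  B vs A: [2 vs 1, 1 vs 1] → B does not strictly dominate A (column Y: 1 ≤ 1)
No single strategy strictly dominates all others → no strictly dominant strategy.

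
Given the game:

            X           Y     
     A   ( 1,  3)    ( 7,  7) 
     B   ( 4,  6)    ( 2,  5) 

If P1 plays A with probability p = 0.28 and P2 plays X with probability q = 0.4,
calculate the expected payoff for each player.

E[P1] = 3.304, E[P2] = 5.4

Work:
E[P1] = p·q·π₁(A,X) + p·(1-q)·π₁(A,Y) + (1-p)·q·π₁(B,X) + (1-p)·(1-q)·π₁(B,Y)
= 0.28·0.4·1 + 0.28·0.6·7 + 0.72·0.4·4 + 0.72·0.6·2
= 3.304

E[P2] = 5.4 (similar calculation)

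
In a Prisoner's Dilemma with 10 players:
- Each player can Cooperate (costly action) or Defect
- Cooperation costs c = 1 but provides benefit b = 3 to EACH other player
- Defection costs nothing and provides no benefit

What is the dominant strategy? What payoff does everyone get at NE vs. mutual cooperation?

Dominant: Defect; NE payoff = 0; Coop payoff = 26

Work:
Defect dominates (saves cost c = 1, benefit to others is external)
NE: All defect → everyone gets 0
If all cooperate: each receives (9)×3 - 1 = 26
Social dilemma: 26 > 0 but NE gives 0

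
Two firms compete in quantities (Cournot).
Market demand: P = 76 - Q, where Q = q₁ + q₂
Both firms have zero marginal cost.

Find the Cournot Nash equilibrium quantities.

q₁* = q₂* = 25.33; P* = 25.33

Work:
Profit: π_i = P·q_i = (a - q_i - q_j)·q_i
FOC: ∂π_i/∂q_i = a - 2q_i - q_j = 0
Reaction function: q_i = (76 - q_j)/2
Symmetry: q* = 76/3 = 25.33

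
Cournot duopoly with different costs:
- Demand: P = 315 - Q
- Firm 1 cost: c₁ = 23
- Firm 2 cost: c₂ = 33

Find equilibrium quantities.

q₁* = 100.67, q₂* = 90.67

Work:
Reaction: q₁ = (315 - 23 - q₂)/2
Reaction: q₂ = (315 - 33 - q₁)/2
Solve simultaneously:
q₁* = (315 - 2×23 + 33)/3 = 100.67
q₂* = (315 - 2×33 + 23)/3 = 90.67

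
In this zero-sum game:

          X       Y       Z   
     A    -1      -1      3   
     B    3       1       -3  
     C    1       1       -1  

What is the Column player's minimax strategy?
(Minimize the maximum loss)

Column should play Y, value = 1

Work:
Column player minimizes Row's maximum payoff:
Column X: max payoff to Row = 3
Column Y: max payoff to Row = 1
Column Z: max payoff to Row = 3
Minimum is 1, achieved by column Y.
Minimax strategy: Y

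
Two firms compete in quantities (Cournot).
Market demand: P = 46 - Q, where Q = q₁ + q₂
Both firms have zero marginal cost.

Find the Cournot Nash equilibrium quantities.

q₁* = q₂* = 15.33; P* = 15.33

Work:
Profit: π_i = P·q_i = (a - q_i - q_j)·q_i
FOC: ∂π_i/∂q_i = a - 2q_i - q_j = 0
Reaction function: q_i = (46 - q_j)/2
Symmetry: q* = 46/3 = 15.33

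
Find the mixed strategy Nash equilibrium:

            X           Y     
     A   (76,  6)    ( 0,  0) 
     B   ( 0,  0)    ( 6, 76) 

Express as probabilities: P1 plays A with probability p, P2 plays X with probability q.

p = 0.9268, q = 0.0732

Work:
Find probabilities that make opponent indifferent:
P2 chooses q to make P1 indifferent between A and B
P1 chooses p to make P2 indifferent between X and Y
Mixed NE: P1 plays (A: 0.9268, B: 0.0732), P2 plays (X: 0.0732, Y: 0.9268)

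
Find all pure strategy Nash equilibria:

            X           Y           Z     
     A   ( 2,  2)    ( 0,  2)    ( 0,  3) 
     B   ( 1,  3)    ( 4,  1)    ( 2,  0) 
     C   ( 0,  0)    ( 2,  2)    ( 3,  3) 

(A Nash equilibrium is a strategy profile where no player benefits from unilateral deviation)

Nash equilibrium: (C, Z)

Work:
Best responses:
  P1 vs X: payoffs [2, 1, 0] → best response A (payoff 2)
  P1 vs Y: payoffs [0, 4, 2] → best response B (payoff 4)
  P1 vs Z: payoffs [0, 2, 3] → best response C (payoff 3)
  P2 vs A: payoffs [2, 2, 3] → best response Z (payoff 3)
  P2 vs B: payoffs [3, 1, 0] → best response X (payoff 3)
  P2 vs C: payoffs [0, 2, 3] → best response Z (payoff 3)
Mutual best responses: (C,Z) → Nash equilibria.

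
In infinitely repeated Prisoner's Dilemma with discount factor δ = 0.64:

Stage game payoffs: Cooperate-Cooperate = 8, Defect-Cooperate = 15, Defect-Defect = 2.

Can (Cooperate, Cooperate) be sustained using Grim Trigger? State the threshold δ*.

δ* = 0.5385; since δ = 0.64 ≥ 0.5385, cooperation can be sustained

Work:
For Grim Trigger:
Cooperate forever: 8/(1-δ)
Defect then punished: 15 + 2·δ/(1-δ)
Need: 8/(1-δ) ≥ 15 + 2·δ/(1-δ)
Solving: δ ≥ (T-R)/(T-P) = (15-8)/(15-2) = 0.5385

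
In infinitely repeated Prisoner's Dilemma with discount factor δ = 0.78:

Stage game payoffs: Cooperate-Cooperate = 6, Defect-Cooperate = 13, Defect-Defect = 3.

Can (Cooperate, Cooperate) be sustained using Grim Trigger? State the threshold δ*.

δ* = 0.7; since δ = 0.78 ≥ 0.7, cooperation can be sustained

Work:
For Grim Trigger:
Cooperate forever: 6/(1-δ)
Defect then punished: 13 + 3·δ/(1-δ)
Need: 6/(1-δ) ≥ 13 + 3·δ/(1-δ)
Solving: δ ≥ (T-R)/(T-P) = (13-6)/(13-3) = 0.7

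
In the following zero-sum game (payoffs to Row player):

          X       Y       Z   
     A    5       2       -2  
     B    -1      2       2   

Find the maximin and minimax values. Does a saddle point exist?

Maximin = -1, Minimax = 2, Saddle: False

Work:
Row minimums: [-2, -1] → maximin = -1
Column maximums: [5, 2, 2] → minimax = 2
No saddle point (maximin ≠ minimax). Mixed strategy needed.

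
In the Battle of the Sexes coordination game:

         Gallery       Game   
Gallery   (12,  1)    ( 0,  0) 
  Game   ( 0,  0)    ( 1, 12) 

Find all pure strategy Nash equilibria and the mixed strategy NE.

Pure NE: (Gallery, Gallery) and (Game, Game); Mixed NE: p = 0.9231, q = 0.0769

Work:
Check pure NE:
(Gallery, Gallery): (12, 1) - no unilateral deviation beneficial
(Game, Game): (1, 12) - no unilateral deviation beneficial
Mixed NE: P1 plays Gallery with p = 0.9231, P2 plays Gallery with q = 0.0769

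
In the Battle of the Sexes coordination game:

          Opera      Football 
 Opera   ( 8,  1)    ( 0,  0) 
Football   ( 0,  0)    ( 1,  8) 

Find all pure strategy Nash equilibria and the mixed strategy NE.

Pure NE: (Opera, Opera) and (Football, Football); Mixed NE: p = 0.8889, q = 0.1111

Work:
Check pure NE:
(Opera, Opera): (8, 1) - no unilateral deviation beneficial
(Football, Football): (1, 8) - no unilateral deviation beneficial
Mixed NE: P1 plays Opera with p = 0.8889, P2 plays Opera with q = 0.1111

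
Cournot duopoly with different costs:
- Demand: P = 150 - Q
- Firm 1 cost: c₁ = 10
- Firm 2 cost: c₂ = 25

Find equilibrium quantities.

q₁* = 51.67, q₂* = 36.67

Work:
Reaction: q₁ = (150 - 10 - q₂)/2
Reaction: q₂ = (150 - 25 - q₁)/2
Solve simultaneously:
q₁* = (150 - 2×10 + 25)/3 = 51.67
q₂* = (150 - 2×25 + 10)/3 = 36.67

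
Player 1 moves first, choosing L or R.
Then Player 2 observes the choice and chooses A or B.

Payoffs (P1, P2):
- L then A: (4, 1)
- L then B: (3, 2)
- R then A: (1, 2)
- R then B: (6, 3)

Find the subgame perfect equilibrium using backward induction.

P1 plays R, P2 plays B after L and B after R; Payoff (6, 3)

Work:
Backward induction:
After L: P2 chooses B → P1 gets 3
After R: P2 chooses B → P1 gets 6
P1 chooses R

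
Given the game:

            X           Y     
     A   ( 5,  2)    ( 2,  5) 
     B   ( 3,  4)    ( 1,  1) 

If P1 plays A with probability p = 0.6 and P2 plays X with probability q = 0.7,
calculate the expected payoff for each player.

E[P1] = 3.42, E[P2] = 2.98

Work:
E[P1] = p·q·π₁(A,X) + p·(1-q)·π₁(A,Y) + (1-p)·q·π₁(B,X) + (1-p)·(1-q)·π₁(B,Y)
= 0.6·0.7·5 + 0.6·0.3·2 + 0.4·0.7·3 + 0.4·0.3·1
= 3.42

E[P2] = 2.98 (similar calculation)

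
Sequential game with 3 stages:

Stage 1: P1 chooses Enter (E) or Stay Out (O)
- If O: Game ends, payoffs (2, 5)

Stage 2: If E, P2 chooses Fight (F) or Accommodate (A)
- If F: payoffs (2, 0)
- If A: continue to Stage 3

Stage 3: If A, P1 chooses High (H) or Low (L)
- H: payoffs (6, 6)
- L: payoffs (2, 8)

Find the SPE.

SPE: (E, A, H); Outcome (6, 6)

Work:
Stage 3: P1 chooses H (6 vs 2)
Stage 2: P2: F->0, A->6 (anticipating H). Choose A
Stage 1: P1: O->2, E->6 (anticipating A, H). Choose E
SPE path: E -> A -> H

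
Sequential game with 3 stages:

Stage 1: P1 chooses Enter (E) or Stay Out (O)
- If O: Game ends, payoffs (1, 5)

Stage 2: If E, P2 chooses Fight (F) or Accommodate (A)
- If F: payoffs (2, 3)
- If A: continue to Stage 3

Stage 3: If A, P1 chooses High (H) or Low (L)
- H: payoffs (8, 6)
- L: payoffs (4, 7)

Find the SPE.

SPE: (E, A, H); Outcome (8, 6)

Work:
Stage 3: P1 chooses H (8 vs 4)
Stage 2: P2: F->3, A->6 (anticipating H). Choose A
Stage 1: P1: O->1, E->8 (anticipating A, H). Choose E
SPE path: E -> A -> H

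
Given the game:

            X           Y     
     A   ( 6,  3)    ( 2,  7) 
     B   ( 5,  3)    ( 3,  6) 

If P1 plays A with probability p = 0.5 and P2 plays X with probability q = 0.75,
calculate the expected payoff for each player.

E[P1] = 4.75, E[P2] = 3.875

Work:
E[P1] = p·q·π₁(A,X) + p·(1-q)·π₁(A,Y) + (1-p)·q·π₁(B,X) + (1-p)·(1-q)·π₁(B,Y)
= 0.5·0.75·6 + 0.5·0.25·2 + 0.5·0.75·5 + 0.5·0.25·3
= 4.75

E[P2] = 3.875 (similar calculation)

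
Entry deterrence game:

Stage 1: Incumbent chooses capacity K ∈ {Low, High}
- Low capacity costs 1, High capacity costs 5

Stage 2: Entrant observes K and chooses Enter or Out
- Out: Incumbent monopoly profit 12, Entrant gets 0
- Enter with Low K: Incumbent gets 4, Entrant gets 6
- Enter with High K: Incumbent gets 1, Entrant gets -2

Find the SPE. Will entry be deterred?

SPE: (High, Enter|Low, Out|High); Entry deterred. Incumbent net profit = 7

Work:
After Low K: Entrant enters (6 > 0)
After High K: Entrant stays out (-2 < 0)
Incumbent: Low → 4−1=3, High → 12−5=7
Incumbent chooses High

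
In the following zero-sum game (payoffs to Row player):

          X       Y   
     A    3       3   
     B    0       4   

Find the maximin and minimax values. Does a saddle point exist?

Maximin = 3, Minimax = 3, Saddle: True

Work:
Row minimums: [3, 0] → maximin = 3
Column maximums: [3, 4] → minimax = 3
Saddle point exists! Game value = 3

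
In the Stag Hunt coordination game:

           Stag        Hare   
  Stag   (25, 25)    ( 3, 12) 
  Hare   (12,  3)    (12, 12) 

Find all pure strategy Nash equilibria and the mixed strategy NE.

Pure NE: (Stag, Stag) and (Hare, Hare); Mixed NE: p = 0.4091, q = 0.4091

Work:
Check pure NE:
(Stag, Stag): (25, 25) - no unilateral deviation beneficial
(Hare, Hare): (12, 12) - no unilateral deviation beneficial
Mixed NE: P1 plays Stag with p = 0.4091, P2 plays Stag with q = 0.4091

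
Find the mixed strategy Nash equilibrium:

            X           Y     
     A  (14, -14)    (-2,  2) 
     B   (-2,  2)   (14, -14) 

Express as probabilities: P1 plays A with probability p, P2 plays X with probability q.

p = 0.5, q = 0.5

Work:
Find probabilities that make opponent indifferent:
P2 chooses q to make P1 indifferent between A and B
P1 chooses p to make P2 indifferent between X and Y
Mixed NE: P1 plays (A: 0.5, B: 0.5), P2 plays (X: 0.5, Y: 0.5)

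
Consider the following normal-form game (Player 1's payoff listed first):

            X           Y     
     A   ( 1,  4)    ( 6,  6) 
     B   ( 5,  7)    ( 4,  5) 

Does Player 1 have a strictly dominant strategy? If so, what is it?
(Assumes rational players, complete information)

No strictly dominant strategy exists for Player 1

Work:
A strategy strictly dominates another if it gives a strictly higher payoff against every opponent action. Compare each pair of P1's strategies column-by-column:
  A vs B: [1 vs 5, 6 vs 4] → A does not strictly dominate B (column X: 1 ≤ 5)
  B vs A: [5 vs 1, 4 vs 6] → B does not strictly dominate A (column Y: 4 ≤ 6)
No single strategy strictly dominates all others → no strictly dominant strategy.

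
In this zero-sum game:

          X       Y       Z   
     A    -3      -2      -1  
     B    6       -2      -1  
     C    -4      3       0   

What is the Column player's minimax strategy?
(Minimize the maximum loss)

Column should play Z, value = 0

Work:
Column player minimizes Row's maximum payoff:
Column X: max payoff to Row = 6
Column Y: max payoff to Row = 3
Column Z: max payoff to Row = 0
Minimum is 0, achieved by column Z.
Minimax strategy: Z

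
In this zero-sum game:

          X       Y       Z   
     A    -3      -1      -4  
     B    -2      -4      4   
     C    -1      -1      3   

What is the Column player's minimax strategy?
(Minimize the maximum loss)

Column should play X or Y (all achieve the minimum), value = -1

Work:
Column player minimizes Row's maximum payoff:
Column X: max payoff to Row = -1
Column Y: max payoff to Row = -1
Column Z: max payoff to Row = 4
Minimum is -1, achieved by columns X, Y (tied).
Each of X or Y is a minimax strategy.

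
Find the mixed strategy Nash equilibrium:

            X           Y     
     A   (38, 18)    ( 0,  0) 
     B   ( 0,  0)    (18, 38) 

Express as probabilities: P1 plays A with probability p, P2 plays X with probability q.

p = 0.6786, q = 0.3214

Work:
Find probabilities that make opponent indifferent:
P2 chooses q to make P1 indifferent between A and B
P1 chooses p to make P2 indifferent between X and Y
Mixed NE: P1 plays (A: 0.6786, B: 0.3214), P2 plays (X: 0.3214, Y: 0.6786)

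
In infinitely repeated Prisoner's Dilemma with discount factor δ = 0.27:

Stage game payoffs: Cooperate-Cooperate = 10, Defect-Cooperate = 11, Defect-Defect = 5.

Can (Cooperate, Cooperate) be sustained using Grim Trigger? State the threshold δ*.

δ* = 0.1667; since δ = 0.27 ≥ 0.1667, cooperation can be sustained

Work:
For Grim Trigger:
Cooperate forever: 10/(1-δ)
Defect then punished: 11 + 5·δ/(1-δ)
Need: 10/(1-δ) ≥ 11 + 5·δ/(1-δ)
Solving: δ ≥ (T-R)/(T-P) = (11-10)/(11-5) = 0.1667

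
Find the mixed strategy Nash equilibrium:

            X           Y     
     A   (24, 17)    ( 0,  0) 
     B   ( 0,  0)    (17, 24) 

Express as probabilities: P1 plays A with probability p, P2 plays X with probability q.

p = 0.5854, q = 0.4146

Work:
Find probabilities that make opponent indifferent:
P2 chooses q to make P1 indifferent between A and B
P1 chooses p to make P2 indifferent between X and Y
Mixed NE: P1 plays (A: 0.5854, B: 0.4146), P2 plays (X: 0.4146, Y: 0.5854)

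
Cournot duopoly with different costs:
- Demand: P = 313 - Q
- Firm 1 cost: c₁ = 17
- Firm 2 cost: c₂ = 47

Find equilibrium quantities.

q₁* = 108.67, q₂* = 78.67

Work:
Reaction: q₁ = (313 - 17 - q₂)/2
Reaction: q₂ = (313 - 47 - q₁)/2
Solve simultaneously:
q₁* = (313 - 2×17 + 47)/3 = 108.67
q₂* = (313 - 2×47 + 17)/3 = 78.67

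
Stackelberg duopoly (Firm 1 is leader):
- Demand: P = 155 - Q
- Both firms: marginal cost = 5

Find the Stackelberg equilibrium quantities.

q₁* (leader) = 75.0, q₂* (follower) = 37.5

Work:
Follower's reaction: q₂ = (a - c - q₁)/2
Leader substitutes: π₁ = q₁·(a - q₁ - (a-c-q₁)/2 - c)
FOC: q₁* = (155 - 5)/2 = 75.00
Then: q₂* = (155 - 5 - 75.0)/2 = 37.50
Leader has first-mover advantage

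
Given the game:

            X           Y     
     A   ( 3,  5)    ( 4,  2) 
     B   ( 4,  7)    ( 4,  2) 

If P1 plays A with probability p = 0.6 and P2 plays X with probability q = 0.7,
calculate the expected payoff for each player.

E[P1] = 3.58, E[P2] = 4.66

Work:
E[P1] = p·q·π₁(A,X) + p·(1-q)·π₁(A,Y) + (1-p)·q·π₁(B,X) + (1-p)·(1-q)·π₁(B,Y)
= 0.6·0.7·3 + 0.6·0.3·4 + 0.4·0.7·4 + 0.4·0.3·4
= 3.58

E[P2] = 4.66 (similar calculation)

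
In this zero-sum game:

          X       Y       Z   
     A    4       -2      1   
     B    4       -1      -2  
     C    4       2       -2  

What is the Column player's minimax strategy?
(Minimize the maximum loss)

Column should play Z, value = 1

Work:
Column player minimizes Row's maximum payoff:
Column X: max payoff to Row = 4
Column Y: max payoff to Row = 2
Column Z: max payoff to Row = 1
Minimum is 1, achieved by column Z.
Minimax strategy: Z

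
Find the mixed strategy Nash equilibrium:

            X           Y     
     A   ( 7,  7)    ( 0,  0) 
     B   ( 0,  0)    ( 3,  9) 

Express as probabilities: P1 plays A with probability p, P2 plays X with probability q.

p = 0.5625, q = 0.3

Work:
Find probabilities that make opponent indifferent:
P2 chooses q to make P1 indifferent between A and B
P1 chooses p to make P2 indifferent between X and Y
Mixed NE: P1 plays (A: 0.5625, B: 0.4375), P2 plays (X: 0.3, Y: 0.7)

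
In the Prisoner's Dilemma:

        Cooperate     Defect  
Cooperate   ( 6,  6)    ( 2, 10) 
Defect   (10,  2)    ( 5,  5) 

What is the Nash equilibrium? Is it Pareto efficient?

(Defect, Defect) is NE; not Pareto efficient

Work:
Defect dominates Cooperate for both players:
If P2 cooperates: Defect (10) > Cooperate (6)
If P2 defects: Defect (5) > Cooperate (2)
NE: (Defect, Defect) with payoff (5, 5)
But (Cooperate, Cooperate) = (6, 6) Pareto dominates (5, 5)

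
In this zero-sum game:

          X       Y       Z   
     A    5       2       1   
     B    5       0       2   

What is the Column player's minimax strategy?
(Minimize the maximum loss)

Column should play Y or Z (all achieve the minimum), value = 2

Work:
Column player minimizes Row's maximum payoff:
Column X: max payoff to Row = 5
Column Y: max payoff to Row = 2
Column Z: max payoff to Row = 2
Minimum is 2, achieved by columns Y, Z (tied).
Each of Y or Z is a minimax strategy.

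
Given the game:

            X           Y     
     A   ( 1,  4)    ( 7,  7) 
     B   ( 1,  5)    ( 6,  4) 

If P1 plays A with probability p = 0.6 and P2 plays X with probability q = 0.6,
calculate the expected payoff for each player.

E[P1] = 3.24, E[P2] = 4.96

Work:
E[P1] = p·q·π₁(A,X) + p·(1-q)·π₁(A,Y) + (1-p)·q·π₁(B,X) + (1-p)·(1-q)·π₁(B,Y)
= 0.6·0.6·1 + 0.6·0.4·7 + 0.4·0.6·1 + 0.4·0.4·6
= 3.24

E[P2] = 4.96 (similar calculation)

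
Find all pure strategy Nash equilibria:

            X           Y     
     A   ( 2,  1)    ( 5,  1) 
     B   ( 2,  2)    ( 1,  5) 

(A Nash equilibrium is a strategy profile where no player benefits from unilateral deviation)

Nash equilibrium: (A, X), (A, Y)

Work:
Best responses:
  P1 vs X: payoffs [2, 2] → best response A/B (payoff 2)
  P1 vs Y: payoffs [5, 1] → best response A (payoff 5)
  P2 vs A: payoffs [1, 1] → best response X/Y (payoff 1)
  P2 vs B: payoffs [2, 5] → best response Y (payoff 5)
Mutual best responses: (A,X), (A,Y) → Nash equilibria.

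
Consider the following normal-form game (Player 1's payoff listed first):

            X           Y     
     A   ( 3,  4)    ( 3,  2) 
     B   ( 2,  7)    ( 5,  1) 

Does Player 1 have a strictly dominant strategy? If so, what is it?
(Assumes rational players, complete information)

No strictly dominant strategy exists for Player 1

Work:
A strategy strictly dominates another if it gives a strictly higher payoff against every opponent action. Compare each pair of P1's strategies column-by-column:
  A vs B: [3 vs 2, 3 vs 5] → A does not strictly dominate B (column Y: 3 ≤ 5)
  B vs A: [2 vs 3, 5 vs 3] → B does not strictly dominate A (column X: 2 ≤ 3)
No single strategy strictly dominates all others → no strictly dominant strategy.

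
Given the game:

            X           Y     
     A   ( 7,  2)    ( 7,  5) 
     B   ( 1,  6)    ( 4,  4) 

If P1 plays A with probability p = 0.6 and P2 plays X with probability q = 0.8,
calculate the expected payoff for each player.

E[P1] = 4.84, E[P2] = 3.8

Work:
E[P1] = p·q·π₁(A,X) + p·(1-q)·π₁(A,Y) + (1-p)·q·π₁(B,X) + (1-p)·(1-q)·π₁(B,Y)
= 0.6·0.8·7 + 0.6·0.2·7 + 0.4·0.8·1 + 0.4·0.2·4
= 4.84

E[P2] = 3.8 (similar calculation)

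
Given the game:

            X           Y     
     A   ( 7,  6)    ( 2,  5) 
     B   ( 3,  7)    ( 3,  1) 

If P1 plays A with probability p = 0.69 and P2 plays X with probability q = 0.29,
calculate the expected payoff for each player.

E[P1] = 3.3105, E[P2] = 4.4995

Work:
E[P1] = p·q·π₁(A,X) + p·(1-q)·π₁(A,Y) + (1-p)·q·π₁(B,X) + (1-p)·(1-q)·π₁(B,Y)
= 0.69·0.29·7 + 0.69·0.71·2 + 0.31·0.29·3 + 0.31·0.71·3
= 3.3105

E[P2] = 4.4995 (similar calculation)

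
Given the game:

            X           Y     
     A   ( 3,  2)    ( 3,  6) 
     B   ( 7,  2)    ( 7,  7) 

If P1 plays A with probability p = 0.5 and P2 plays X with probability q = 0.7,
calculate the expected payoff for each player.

E[P1] = 5.0, E[P2] = 3.35

Work:
E[P1] = p·q·π₁(A,X) + p·(1-q)·π₁(A,Y) + (1-p)·q·π₁(B,X) + (1-p)·(1-q)·π₁(B,Y)
= 0.5·0.7·3 + 0.5·0.3·3 + 0.5·0.7·7 + 0.5·0.3·7
= 5.0

E[P2] = 3.35 (similar calculation)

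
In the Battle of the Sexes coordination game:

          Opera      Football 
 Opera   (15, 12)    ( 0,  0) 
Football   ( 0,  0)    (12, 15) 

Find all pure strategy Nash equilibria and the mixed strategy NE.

Pure NE: (Opera, Opera) and (Football, Football); Mixed NE: p = 0.5556, q = 0.4444

Work:
Check pure NE:
(Opera, Opera): (15, 12) - no unilateral deviation beneficial
(Football, Football): (12, 15) - no unilateral deviation beneficial
Mixed NE: P1 plays Opera with p = 0.5556, P2 plays Opera with q = 0.4444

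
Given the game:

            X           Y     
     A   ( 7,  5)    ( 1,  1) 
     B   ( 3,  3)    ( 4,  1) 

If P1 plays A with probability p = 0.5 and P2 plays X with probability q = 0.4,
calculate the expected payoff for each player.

E[P1] = 3.5, E[P2] = 2.2

Work:
E[P1] = p·q·π₁(A,X) + p·(1-q)·π₁(A,Y) + (1-p)·q·π₁(B,X) + (1-p)·(1-q)·π₁(B,Y)
= 0.5·0.4·7 + 0.5·0.6·1 + 0.5·0.4·3 + 0.5·0.6·4
= 3.5

E[P2] = 2.2 (similar calculation)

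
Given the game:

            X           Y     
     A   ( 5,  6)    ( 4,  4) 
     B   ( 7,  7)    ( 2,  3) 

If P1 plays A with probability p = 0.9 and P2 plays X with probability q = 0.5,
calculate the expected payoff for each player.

E[P1] = 4.5, E[P2] = 5.0

Work:
E[P1] = p·q·π₁(A,X) + p·(1-q)·π₁(A,Y) + (1-p)·q·π₁(B,X) + (1-p)·(1-q)·π₁(B,Y)
= 0.9·0.5·5 + 0.9·0.5·4 + 0.1·0.5·7 + 0.1·0.5·2
= 4.5

E[P2] = 5.0 (similar calculation)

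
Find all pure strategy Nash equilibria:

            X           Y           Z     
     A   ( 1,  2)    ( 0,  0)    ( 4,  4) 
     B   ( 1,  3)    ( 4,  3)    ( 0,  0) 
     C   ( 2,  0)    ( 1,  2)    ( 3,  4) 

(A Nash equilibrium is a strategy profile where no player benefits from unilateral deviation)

Nash equilibrium: (A, Z), (B, Y)

Work:
Best responses:
  P1 vs X: payoffs [1, 1, 2] → best response C (payoff 2)
  P1 vs Y: payoffs [0, 4, 1] → best response B (payoff 4)
  P1 vs Z: payoffs [4, 0, 3] → best response A (payoff 4)
  P2 vs A: payoffs [2, 0, 4] → best response Z (payoff 4)
  P2 vs B: payoffs [3, 3, 0] → best response X/Y (payoff 3)
  P2 vs C: payoffs [0, 2, 4] → best response Z (payoff 4)
Mutual best responses: (A,Z), (B,Y) → Nash equilibria.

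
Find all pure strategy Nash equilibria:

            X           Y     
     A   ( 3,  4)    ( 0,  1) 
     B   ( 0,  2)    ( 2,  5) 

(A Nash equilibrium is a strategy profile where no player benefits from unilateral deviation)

Nash equilibrium: (A, X), (B, Y)

Work:
Best responses:
  P1 vs X: payoffs [3, 0] → best response A (payoff 3)
  P1 vs Y: payoffs [0, 2] → best response B (payoff 2)
  P2 vs A: payoffs [4, 1] → best response X (payoff 4)
  P2 vs B: payoffs [2, 5] → best response Y (payoff 5)
Mutual best responses: (A,X), (B,Y) → Nash equilibria.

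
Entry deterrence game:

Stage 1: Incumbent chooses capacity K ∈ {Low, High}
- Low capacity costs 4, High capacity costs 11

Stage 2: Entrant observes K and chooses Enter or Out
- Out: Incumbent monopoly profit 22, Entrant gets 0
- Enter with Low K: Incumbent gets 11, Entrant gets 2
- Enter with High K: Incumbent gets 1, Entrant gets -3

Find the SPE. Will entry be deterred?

SPE: (High, Enter|Low, Out|High); Entry deterred. Incumbent net profit = 11

Work:
After Low K: Entrant enters (2 > 0)
After High K: Entrant stays out (-3 < 0)
Incumbent: Low → 11−4=7, High → 22−11=11
Incumbent chooses High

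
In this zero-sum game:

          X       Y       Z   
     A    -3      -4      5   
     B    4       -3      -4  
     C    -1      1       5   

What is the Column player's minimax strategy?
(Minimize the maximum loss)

Column should play Y, value = 1

Work:
Column player minimizes Row's maximum payoff:
Column X: max payoff to Row = 4
Column Y: max payoff to Row = 1
Column Z: max payoff to Row = 5
Minimum is 1, achieved by column Y.
Minimax strategy: Y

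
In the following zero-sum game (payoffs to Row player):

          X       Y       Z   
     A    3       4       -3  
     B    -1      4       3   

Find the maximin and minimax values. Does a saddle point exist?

Maximin = -1, Minimax = 3, Saddle: False

Work:
Row minimums: [-3, -1] → maximin = -1
Column maximums: [3, 4, 3] → minimax = 3
No saddle point (maximin ≠ minimax). Mixed strategy needed.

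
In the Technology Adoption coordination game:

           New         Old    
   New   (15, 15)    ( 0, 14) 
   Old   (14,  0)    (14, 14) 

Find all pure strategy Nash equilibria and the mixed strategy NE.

Pure NE: (New, New) and (Old, Old); Mixed NE: p = 0.9333, q = 0.9333

Work:
Check pure NE:
(New, New): (15, 15) - no unilateral deviation beneficial
(Old, Old): (14, 14) - no unilateral deviation beneficial
Mixed NE: P1 plays New with p = 0.9333, P2 plays New with q = 0.9333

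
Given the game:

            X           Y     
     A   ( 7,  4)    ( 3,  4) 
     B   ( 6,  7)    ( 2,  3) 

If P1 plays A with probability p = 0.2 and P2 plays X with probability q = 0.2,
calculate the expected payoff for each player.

E[P1] = 3.0, E[P2] = 3.84

Work:
E[P1] = p·q·π₁(A,X) + p·(1-q)·π₁(A,Y) + (1-p)·q·π₁(B,X) + (1-p)·(1-q)·π₁(B,Y)
= 0.2·0.2·7 + 0.2·0.8·3 + 0.8·0.2·6 + 0.8·0.8·2
= 3.0

E[P2] = 3.84 (similar calculation)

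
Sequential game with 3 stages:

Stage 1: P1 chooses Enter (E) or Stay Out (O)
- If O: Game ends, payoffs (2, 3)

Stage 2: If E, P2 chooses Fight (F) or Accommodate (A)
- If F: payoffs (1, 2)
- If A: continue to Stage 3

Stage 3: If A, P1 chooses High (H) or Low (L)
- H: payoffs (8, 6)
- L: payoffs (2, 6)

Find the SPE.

SPE: (E, A, H); Outcome (8, 6)

Work:
Stage 3: P1 chooses H (8 vs 2)
Stage 2: P2: F->2, A->6 (anticipating H). Choose A
Stage 1: P1: O->2, E->8 (anticipating A, H). Choose E
SPE path: E -> A -> H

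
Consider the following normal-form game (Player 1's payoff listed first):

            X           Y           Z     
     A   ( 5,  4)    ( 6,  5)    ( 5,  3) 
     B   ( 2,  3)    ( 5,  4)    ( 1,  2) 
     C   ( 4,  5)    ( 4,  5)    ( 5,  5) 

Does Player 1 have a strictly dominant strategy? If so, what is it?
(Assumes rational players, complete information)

No strictly dominant strategy exists for Player 1

Work:
A strategy strictly dominates another if it gives a strictly higher payoff against every opponent action. Compare each pair of P1's strategies column-by-column:
  A vs B: [5 vs 2, 6 vs 5, 5 vs 1] → A strictly dominates B
  A vs C: [5 vs 4, 6 vs 4, 5 vs 5] → A does not strictly dominate C (column Z: 5 ≤ 5)
  B vs A: [2 vs 5, 5 vs 6, 1 vs 5] → B does not strictly dominate A (column X: 2 ≤ 5)
  B vs C: [2 vs 4, 5 vs 4, 1 vs 5] → B does not strictly dominate C (column X: 2 ≤ 4)
  C vs A: [4 vs 5, 4 vs 6, 5 vs 5] → C does not strictly dominate A (column X: 4 ≤ 5)
  C vs B: [4 vs 2, 4 vs 5, 5 vs 1] → C does not strictly dominate B (column Y: 4 ≤ 5)
No single strategy strictly dominates all others → no strictly dominant strategy.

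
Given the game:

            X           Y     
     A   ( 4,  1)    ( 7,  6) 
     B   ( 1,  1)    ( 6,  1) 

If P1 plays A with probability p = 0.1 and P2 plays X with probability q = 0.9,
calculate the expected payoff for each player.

E[P1] = 1.78, E[P2] = 1.05

Work:
E[P1] = p·q·π₁(A,X) + p·(1-q)·π₁(A,Y) + (1-p)·q·π₁(B,X) + (1-p)·(1-q)·π₁(B,Y)
= 0.1·0.9·4 + 0.1·0.1·7 + 0.9·0.9·1 + 0.9·0.1·6
= 1.78

E[P2] = 1.05 (similar calculation)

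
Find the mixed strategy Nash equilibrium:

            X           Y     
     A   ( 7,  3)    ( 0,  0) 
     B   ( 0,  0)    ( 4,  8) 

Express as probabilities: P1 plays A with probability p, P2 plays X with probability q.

p = 0.7273, q = 0.3636

Work:
Find probabilities that make opponent indifferent:
P2 chooses q to make P1 indifferent between A and B
P1 chooses p to make P2 indifferent between X and Y
Mixed NE: P1 plays (A: 0.7273, B: 0.2727), P2 plays (X: 0.3636, Y: 0.6364)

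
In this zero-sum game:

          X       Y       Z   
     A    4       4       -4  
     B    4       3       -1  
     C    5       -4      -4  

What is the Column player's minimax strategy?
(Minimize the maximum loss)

Column should play Z, value = -1

Work:
Column player minimizes Row's maximum payoff:
Column X: max payoff to Row = 5
Column Y: max payoff to Row = 4
Column Z: max payoff to Row = -1
Minimum is -1, achieved by column Z.
Minimax strategy: Z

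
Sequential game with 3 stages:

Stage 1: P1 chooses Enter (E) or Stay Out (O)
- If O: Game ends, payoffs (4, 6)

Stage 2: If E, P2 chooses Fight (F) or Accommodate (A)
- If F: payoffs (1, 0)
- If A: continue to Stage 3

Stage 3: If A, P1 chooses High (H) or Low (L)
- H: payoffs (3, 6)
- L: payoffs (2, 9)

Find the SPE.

SPE: (O, A, H); Outcome (4, 6)

Work:
Stage 3: P1 chooses H (3 vs 2)
Stage 2: P2: F->0, A->6 (anticipating H). Choose A
Stage 1: P1: O->4, E->3 (anticipating A, H). Choose O
SPE path: O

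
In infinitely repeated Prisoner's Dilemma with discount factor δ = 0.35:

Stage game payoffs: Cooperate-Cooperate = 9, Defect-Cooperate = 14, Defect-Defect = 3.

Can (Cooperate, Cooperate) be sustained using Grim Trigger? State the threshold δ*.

δ* = 0.4545; since δ = 0.35 < 0.4545, cooperation cannot be sustained

Work:
For Grim Trigger:
Cooperate forever: 9/(1-δ)
Defect then punished: 14 + 3·δ/(1-δ)
Need: 9/(1-δ) ≥ 14 + 3·δ/(1-δ)
Solving: δ ≥ (T-R)/(T-P) = (14-9)/(14-3) = 0.4545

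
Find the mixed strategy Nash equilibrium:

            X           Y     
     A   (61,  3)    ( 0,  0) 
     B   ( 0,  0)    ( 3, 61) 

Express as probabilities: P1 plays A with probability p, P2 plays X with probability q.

p = 0.9531, q = 0.0469

Work:
Find probabilities that make opponent indifferent:
P2 chooses q to make P1 indifferent between A and B
P1 chooses p to make P2 indifferent between X and Y
Mixed NE: P1 plays (A: 0.9531, B: 0.0469), P2 plays (X: 0.0469, Y: 0.9531)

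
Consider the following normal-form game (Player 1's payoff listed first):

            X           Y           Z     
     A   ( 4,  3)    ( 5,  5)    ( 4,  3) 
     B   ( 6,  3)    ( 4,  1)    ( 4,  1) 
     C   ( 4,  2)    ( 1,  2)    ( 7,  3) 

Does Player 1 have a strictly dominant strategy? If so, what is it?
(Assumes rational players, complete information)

No strictly dominant strategy exists for Player 1

Work:
A strategy strictly dominates another if it gives a strictly higher payoff against every opponent action. Compare each pair of P1's strategies column-by-column:
  A vs B: [4 vs 6, 5 vs 4, 4 vs 4] → A does not strictly dominate B (column X: 4 ≤ 6)
  A vs C: [4 vs 4, 5 vs 1, 4 vs 7] → A does not strictly dominate C (column X: 4 ≤ 4)
  B vs A: [6 vs 4, 4 vs 5, 4 vs 4] → B does not strictly dominate A (column Y: 4 ≤ 5)
  B vs C: [6 vs 4, 4 vs 1, 4 vs 7] → B does not strictly dominate C (column Z: 4 ≤ 7)
  C vs A: [4 vs 4, 1 vs 5, 7 vs 4] → C does not strictly dominate A (column X: 4 ≤ 4)
  C vs B: [4 vs 6, 1 vs 4, 7 vs 4] → C does not strictly dominate B (column X: 4 ≤ 6)
No single strategy strictly dominates all others → no strictly dominant strategy.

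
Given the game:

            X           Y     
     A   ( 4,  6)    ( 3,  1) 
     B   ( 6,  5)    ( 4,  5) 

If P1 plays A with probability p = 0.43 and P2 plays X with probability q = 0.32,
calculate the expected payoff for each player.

E[P1] = 4.0724, E[P2] = 3.968

Work:
E[P1] = p·q·π₁(A,X) + p·(1-q)·π₁(A,Y) + (1-p)·q·π₁(B,X) + (1-p)·(1-q)·π₁(B,Y)
= 0.43·0.32·4 + 0.43·0.68·3 + 0.57·0.32·6 + 0.57·0.68·4
= 4.0724

E[P2] = 3.968 (similar calculation)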